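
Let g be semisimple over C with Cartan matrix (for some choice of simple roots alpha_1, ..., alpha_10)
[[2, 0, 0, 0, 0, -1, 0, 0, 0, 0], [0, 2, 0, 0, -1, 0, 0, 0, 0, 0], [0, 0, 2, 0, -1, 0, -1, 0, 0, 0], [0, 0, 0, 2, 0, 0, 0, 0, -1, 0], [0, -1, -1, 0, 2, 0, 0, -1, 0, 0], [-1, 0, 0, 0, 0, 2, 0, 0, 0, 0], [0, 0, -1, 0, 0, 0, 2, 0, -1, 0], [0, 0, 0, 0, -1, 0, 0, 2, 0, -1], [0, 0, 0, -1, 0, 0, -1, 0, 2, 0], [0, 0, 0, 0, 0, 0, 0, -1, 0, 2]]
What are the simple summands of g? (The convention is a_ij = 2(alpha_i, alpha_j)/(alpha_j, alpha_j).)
A_2 (sl(3)) ⊕ E_8

The diagram associated to this matrix has two connected components: the simple roots {alpha_1, alpha_6} form a chain of 2 nodes with single edges (A_2), and {alpha_2, alpha_3, alpha_4, alpha_5, alpha_7, alpha_8, alpha_9, alpha_10} form a chain of 7 nodes with one extra node attached to the third node from one end (E_8). A semisimple Lie algebra decomposes uniquely as the direct sum of simple ideals, one per connected component of its Dynkin diagram, so g ≅ A_2 ⊕ E_8 (dimension 8 + 248 = 256).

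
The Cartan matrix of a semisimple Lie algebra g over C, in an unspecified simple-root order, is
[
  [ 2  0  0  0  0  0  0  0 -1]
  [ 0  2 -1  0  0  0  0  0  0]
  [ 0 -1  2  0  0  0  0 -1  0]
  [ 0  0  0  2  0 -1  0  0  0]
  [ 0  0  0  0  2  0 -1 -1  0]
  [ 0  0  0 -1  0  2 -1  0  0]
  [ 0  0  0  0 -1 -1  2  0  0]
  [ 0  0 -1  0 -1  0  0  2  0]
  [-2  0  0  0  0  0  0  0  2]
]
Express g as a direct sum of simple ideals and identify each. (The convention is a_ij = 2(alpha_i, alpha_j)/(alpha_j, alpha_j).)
The diagram associated to this matrix has two connected components: the simple roots {alpha_2, alpha_3, alpha_4, alpha_5, alpha_6, alpha_7, alpha_8} form a chain of 7 nodes with single edges (A_7), and {alpha_1, alpha_9} form a chain of 2 nodes with a double edge at one end; the terminal node there is the unique short simple root (B_2). A semisimple Lie algebra decomposes uniquely as the direct sum of simple ideals, one per connected component of its Dynkin diagram, so g ≅ A_7 ⊕ B_2 (dimension 63 + 10 = 73).

A_7 + B_2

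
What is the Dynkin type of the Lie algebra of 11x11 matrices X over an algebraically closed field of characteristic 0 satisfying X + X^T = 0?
This is so(11) with 11 odd, which has dimension 11(11-1)/2 = 55 and rank (11-1)/2 = 5. In the classification of classical Lie algebras, the orthogonal algebra so(2n+1) in an odd number of variables has type B_n; here n = 5, so the Dynkin diagram is a chain of 5 nodes with a double edge at one end; the terminal node there is the unique short simple root (B_5). Hence the type is B_5.

B_5 (so(11))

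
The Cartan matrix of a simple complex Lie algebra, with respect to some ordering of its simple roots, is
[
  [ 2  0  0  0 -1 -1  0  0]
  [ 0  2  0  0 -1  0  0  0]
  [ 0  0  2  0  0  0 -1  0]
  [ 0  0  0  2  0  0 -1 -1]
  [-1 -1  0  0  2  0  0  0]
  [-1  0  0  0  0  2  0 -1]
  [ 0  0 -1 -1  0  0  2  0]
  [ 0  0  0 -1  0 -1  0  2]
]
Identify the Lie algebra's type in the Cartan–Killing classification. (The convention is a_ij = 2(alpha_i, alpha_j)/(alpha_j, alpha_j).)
A_8 (sl(9))

The matrix has rank 8 with 2's on the diagonal. Reading the off-diagonal entries as Dynkin edges (a single edge where a_ij = a_ji = -1; a double or triple edge where a_ij * a_ji = 2 or 3), the diagram is a chain of 8 nodes with single edges (A_8). One simple-root ordering that puts it in standard form is (alpha_3, alpha_7, alpha_4, alpha_8, alpha_6, alpha_1, alpha_5, alpha_2). So the algebra is type A_8, i.e. sl(9).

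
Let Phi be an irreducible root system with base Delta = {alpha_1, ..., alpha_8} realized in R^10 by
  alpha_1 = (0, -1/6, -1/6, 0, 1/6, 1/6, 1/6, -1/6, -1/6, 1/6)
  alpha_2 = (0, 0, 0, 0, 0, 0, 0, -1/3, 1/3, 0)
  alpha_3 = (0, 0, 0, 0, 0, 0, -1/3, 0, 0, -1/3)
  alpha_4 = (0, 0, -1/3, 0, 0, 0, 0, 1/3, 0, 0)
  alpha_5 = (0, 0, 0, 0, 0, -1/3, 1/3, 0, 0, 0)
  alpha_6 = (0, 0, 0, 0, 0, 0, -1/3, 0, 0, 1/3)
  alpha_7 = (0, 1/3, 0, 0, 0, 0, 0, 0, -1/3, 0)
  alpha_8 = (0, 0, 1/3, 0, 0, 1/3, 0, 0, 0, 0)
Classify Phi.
E_8

Compute the Cartan integers a_ij = 2(alpha_i, alpha_j)/(alpha_j, alpha_j); the resulting 8x8 Cartan matrix is
[[2, 0, -1, 0, 0, 0, 0, 0], [0, 2, 0, -1, 0, 0, -1, 0], [-1, 0, 2, 0, -1, 0, 0, 0], [0, -1, 0, 2, 0, 0, 0, -1], [0, 0, -1, 0, 2, -1, 0, -1], [0, 0, 0, 0, -1, 2, 0, 0], [0, -1, 0, 0, 0, 0, 2, 0], [0, 0, 0, -1, -1, 0, 0, 2]].
All simple roots have the same length, so the diagram is simply laced. The associated Dynkin diagram is a chain of 7 nodes with one extra node attached to the third node from one end (E_8), so the type is E_8.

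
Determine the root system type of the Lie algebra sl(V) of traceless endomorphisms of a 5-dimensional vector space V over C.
A4

This is sl(5), which has dimension 5^2 - 1 = 24 and rank 5 - 1 = 4 (a Cartan subalgebra is the diagonal traceless matrices). In the classification of classical Lie algebras, the special linear algebra sl(n+1) has type A_n; here n = 4, so the Dynkin diagram is a chain of 4 nodes with single edges (A_4). Hence the type is A_4.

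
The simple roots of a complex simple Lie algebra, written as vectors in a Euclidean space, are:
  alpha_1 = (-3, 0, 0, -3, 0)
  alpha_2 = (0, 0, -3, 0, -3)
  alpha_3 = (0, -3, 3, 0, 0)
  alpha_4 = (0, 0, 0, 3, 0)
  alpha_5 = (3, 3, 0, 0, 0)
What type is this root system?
B5

Compute the Cartan integers a_ij = 2(alpha_i, alpha_j)/(alpha_j, alpha_j); the resulting 5x5 Cartan matrix is
[[2, 0, 0, -2, -1], [0, 2, -1, 0, 0], [0, -1, 2, 0, -1], [-1, 0, 0, 2, 0], [-1, 0, -1, 0, 2]].
The roots have two lengths (squared-length ratio 2:1); the short ones are alpha_{4}. The associated Dynkin diagram is a chain of 5 nodes with a double edge at one end; the terminal node there is the unique short simple root (B_5), so the type is B_5 (the algebra so(11)).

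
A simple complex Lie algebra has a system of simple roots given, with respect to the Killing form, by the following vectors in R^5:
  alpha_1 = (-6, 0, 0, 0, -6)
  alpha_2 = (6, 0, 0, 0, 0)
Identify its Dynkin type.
B_2 (so(5))

Compute the Cartan integers a_ij = 2(alpha_i, alpha_j)/(alpha_j, alpha_j); the resulting 2x2 Cartan matrix is
[[2, -2], [-1, 2]].
The roots have two lengths (squared-length ratio 2:1); the short ones are alpha_{2}. The associated Dynkin diagram is a chain of 2 nodes with a double edge at one end; the terminal node there is the unique short simple root (B_2), so the type is B_2 (the algebra so(5)).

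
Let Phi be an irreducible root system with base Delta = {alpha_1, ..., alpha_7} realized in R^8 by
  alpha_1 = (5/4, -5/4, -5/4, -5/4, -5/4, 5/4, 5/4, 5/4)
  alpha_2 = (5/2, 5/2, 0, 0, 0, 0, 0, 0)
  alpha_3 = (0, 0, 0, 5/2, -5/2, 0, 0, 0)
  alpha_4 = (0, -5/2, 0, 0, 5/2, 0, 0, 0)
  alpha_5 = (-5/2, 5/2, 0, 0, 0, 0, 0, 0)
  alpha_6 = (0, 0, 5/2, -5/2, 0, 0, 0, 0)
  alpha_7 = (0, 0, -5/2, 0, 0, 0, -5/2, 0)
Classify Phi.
Compute the Cartan integers a_ij = 2(alpha_i, alpha_j)/(alpha_j, alpha_j); the resulting 7x7 Cartan matrix is
[[2, 0, 0, 0, -1, 0, 0], [0, 2, 0, -1, 0, 0, 0], [0, 0, 2, -1, 0, -1, 0], [0, -1, -1, 2, -1, 0, 0], [-1, 0, 0, -1, 2, 0, 0], [0, 0, -1, 0, 0, 2, -1], [0, 0, 0, 0, 0, -1, 2]].
All simple roots have the same length, so the diagram is simply laced. The associated Dynkin diagram is a chain of 6 nodes with one extra node attached to the third node from one end (E_7), so the type is E_7.

E_7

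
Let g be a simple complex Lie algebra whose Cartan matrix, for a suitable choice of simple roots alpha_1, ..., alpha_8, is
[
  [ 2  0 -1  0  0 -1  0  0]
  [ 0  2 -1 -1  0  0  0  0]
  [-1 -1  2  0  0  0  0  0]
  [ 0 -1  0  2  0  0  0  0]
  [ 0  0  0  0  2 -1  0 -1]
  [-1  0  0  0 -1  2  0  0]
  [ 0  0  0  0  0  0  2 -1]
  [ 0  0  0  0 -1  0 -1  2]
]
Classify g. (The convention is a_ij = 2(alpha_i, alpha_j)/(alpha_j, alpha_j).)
A_8

The matrix has rank 8 with 2's on the diagonal. Reading the off-diagonal entries as Dynkin edges (a single edge where a_ij = a_ji = -1; a double or triple edge where a_ij * a_ji = 2 or 3), the diagram is a chain of 8 nodes with single edges (A_8). One simple-root ordering that puts it in standard form is (alpha_4, alpha_2, alpha_3, alpha_1, alpha_6, alpha_5, alpha_8, alpha_7). So the algebra is type A_8, i.e. sl(9).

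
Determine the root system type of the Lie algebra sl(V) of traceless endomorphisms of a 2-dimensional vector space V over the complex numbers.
This is sl(2), which has dimension 2^2 - 1 = 3 and rank 2 - 1 = 1 (a Cartan subalgebra is the diagonal traceless matrices). In the classification of classical Lie algebras, the special linear algebra sl(n+1) has type A_n; here n = 1, so the Dynkin diagram is a chain of 1 nodes with single edges (A_1). Hence the type is A_1.

A_1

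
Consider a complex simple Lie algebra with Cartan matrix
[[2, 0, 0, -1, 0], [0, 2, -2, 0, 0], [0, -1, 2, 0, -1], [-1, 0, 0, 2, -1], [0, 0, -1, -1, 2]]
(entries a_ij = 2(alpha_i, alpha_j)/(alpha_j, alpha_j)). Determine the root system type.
C5

The matrix has rank 5 with 2's on the diagonal. Reading the off-diagonal entries as Dynkin edges (a single edge where a_ij = a_ji = -1; a double or triple edge where a_ij * a_ji = 2 or 3), the diagram is a chain of 5 nodes with a double edge at one end; the terminal node there is the unique long simple root (C_5). One simple-root ordering that puts it in standard form is (alpha_1, alpha_4, alpha_5, alpha_3, alpha_2). So the algebra is type C_5, i.e. sp(10).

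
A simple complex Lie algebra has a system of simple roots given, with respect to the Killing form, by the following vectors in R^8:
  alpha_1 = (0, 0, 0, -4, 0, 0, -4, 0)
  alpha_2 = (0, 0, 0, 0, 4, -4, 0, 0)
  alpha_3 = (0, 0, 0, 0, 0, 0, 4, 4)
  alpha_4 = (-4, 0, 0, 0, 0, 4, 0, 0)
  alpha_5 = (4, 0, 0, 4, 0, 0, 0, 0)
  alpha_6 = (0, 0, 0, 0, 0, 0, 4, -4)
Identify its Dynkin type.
D_6 (so(12))

Compute the Cartan integers a_ij = 2(alpha_i, alpha_j)/(alpha_j, alpha_j); the resulting 6x6 Cartan matrix is
[[2, 0, -1, 0, -1, -1], [0, 2, 0, -1, 0, 0], [-1, 0, 2, 0, 0, 0], [0, -1, 0, 2, -1, 0], [-1, 0, 0, -1, 2, 0], [-1, 0, 0, 0, 0, 2]].
All simple roots have the same length, so the diagram is simply laced. The associated Dynkin diagram is a chain of 4 nodes with a fork of two nodes at one end (D_6), so the type is D_6 (the algebra so(12)).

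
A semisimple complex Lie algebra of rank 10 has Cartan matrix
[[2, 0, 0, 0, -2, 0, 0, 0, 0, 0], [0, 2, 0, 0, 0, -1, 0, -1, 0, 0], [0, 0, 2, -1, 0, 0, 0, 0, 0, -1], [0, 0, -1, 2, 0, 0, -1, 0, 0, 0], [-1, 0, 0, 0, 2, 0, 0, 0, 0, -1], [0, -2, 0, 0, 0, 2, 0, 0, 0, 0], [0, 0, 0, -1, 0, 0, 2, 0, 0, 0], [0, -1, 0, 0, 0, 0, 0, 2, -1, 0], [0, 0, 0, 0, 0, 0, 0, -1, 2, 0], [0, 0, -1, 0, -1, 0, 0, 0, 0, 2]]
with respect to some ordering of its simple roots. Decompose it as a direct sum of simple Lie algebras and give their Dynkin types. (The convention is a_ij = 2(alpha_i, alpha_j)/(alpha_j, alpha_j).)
The diagram associated to this matrix has two connected components: the simple roots {alpha_2, alpha_6, alpha_8, alpha_9} form a chain of 4 nodes with a double edge at one end; the terminal node there is the unique long simple root (C_4), and {alpha_1, alpha_3, alpha_4, alpha_5, alpha_7, alpha_10} form a chain of 6 nodes with a double edge at one end; the terminal node there is the unique long simple root (C_6). A semisimple Lie algebra decomposes uniquely as the direct sum of simple ideals, one per connected component of its Dynkin diagram, so g ≅ C_4 ⊕ C_6 (dimension 36 + 78 = 114).

C4 + C6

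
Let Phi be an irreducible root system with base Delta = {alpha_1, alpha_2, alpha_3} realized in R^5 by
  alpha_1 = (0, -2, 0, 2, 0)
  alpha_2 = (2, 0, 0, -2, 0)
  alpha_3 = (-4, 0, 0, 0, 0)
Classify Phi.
C3

Compute the Cartan integers a_ij = 2(alpha_i, alpha_j)/(alpha_j, alpha_j); the resulting 3x3 Cartan matrix is
[[2, -1, 0], [-1, 2, -1], [0, -2, 2]].
The roots have two lengths (squared-length ratio 2:1); the short ones are alpha_{1,2}. The associated Dynkin diagram is a chain of 3 nodes with a double edge at one end; the terminal node there is the unique long simple root (C_3), so the type is C_3 (the algebra sp(6)).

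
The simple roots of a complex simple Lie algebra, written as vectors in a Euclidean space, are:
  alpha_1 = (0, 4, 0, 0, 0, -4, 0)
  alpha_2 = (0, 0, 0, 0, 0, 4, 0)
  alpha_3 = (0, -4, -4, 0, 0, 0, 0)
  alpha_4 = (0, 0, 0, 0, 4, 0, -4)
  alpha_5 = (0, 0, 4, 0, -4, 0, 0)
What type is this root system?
B5

Compute the Cartan integers a_ij = 2(alpha_i, alpha_j)/(alpha_j, alpha_j); the resulting 5x5 Cartan matrix is
[[2, -2, -1, 0, 0], [-1, 2, 0, 0, 0], [-1, 0, 2, 0, -1], [0, 0, 0, 2, -1], [0, 0, -1, -1, 2]].
The roots have two lengths (squared-length ratio 2:1); the short ones are alpha_{2}. The associated Dynkin diagram is a chain of 5 nodes with a double edge at one end; the terminal node there is the unique short simple root (B_5), so the type is B_5 (the algebra so(11)).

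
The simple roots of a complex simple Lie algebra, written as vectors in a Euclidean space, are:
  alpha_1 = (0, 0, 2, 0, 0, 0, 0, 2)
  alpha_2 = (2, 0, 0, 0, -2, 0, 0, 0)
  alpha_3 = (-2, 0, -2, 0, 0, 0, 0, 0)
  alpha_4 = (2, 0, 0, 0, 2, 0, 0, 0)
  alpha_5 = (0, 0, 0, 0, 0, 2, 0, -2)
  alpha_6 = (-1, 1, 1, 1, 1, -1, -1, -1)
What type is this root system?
E_6

Compute the Cartan integers a_ij = 2(alpha_i, alpha_j)/(alpha_j, alpha_j); the resulting 6x6 Cartan matrix is
[[2, 0, -1, 0, -1, 0], [0, 2, -1, 0, 0, -1], [-1, -1, 2, -1, 0, 0], [0, 0, -1, 2, 0, 0], [-1, 0, 0, 0, 2, 0], [0, -1, 0, 0, 0, 2]].
All simple roots have the same length, so the diagram is simply laced. The associated Dynkin diagram is a chain of 5 nodes with one extra node attached to the third node from one end (E_6), so the type is E_6.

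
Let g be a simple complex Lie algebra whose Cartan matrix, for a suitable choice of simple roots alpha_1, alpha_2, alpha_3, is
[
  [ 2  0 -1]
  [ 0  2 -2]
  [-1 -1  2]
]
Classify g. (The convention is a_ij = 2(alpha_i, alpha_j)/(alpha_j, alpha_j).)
type C_3

The matrix has rank 3 with 2's on the diagonal. Reading the off-diagonal entries as Dynkin edges (a single edge where a_ij = a_ji = -1; a double or triple edge where a_ij * a_ji = 2 or 3), the diagram is a chain of 3 nodes with a double edge at one end; the terminal node there is the unique long simple root (C_3). One simple-root ordering that puts it in standard form is (alpha_1, alpha_3, alpha_2). So the algebra is type C_3, i.e. sp(6).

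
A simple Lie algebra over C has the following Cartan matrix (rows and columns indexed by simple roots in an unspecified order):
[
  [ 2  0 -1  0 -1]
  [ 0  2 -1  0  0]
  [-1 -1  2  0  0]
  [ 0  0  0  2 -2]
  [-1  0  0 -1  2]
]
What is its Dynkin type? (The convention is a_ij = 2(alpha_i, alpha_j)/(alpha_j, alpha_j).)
C_5 (sp(10))

The matrix has rank 5 with 2's on the diagonal. Reading the off-diagonal entries as Dynkin edges (a single edge where a_ij = a_ji = -1; a double or triple edge where a_ij * a_ji = 2 or 3), the diagram is a chain of 5 nodes with a double edge at one end; the terminal node there is the unique long simple root (C_5). One simple-root ordering that puts it in standard form is (alpha_2, alpha_3, alpha_1, alpha_5, alpha_4). So the algebra is type C_5, i.e. sp(10).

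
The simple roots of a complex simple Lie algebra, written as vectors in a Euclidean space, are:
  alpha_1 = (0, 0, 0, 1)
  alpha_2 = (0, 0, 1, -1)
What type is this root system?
Compute the Cartan integers a_ij = 2(alpha_i, alpha_j)/(alpha_j, alpha_j); the resulting 2x2 Cartan matrix is
[[2, -1], [-2, 2]].
The roots have two lengths (squared-length ratio 2:1); the short ones are alpha_{1}. The associated Dynkin diagram is a chain of 2 nodes with a double edge at one end; the terminal node there is the unique short simple root (B_2), so the type is B_2 (the algebra so(5)).

type B_2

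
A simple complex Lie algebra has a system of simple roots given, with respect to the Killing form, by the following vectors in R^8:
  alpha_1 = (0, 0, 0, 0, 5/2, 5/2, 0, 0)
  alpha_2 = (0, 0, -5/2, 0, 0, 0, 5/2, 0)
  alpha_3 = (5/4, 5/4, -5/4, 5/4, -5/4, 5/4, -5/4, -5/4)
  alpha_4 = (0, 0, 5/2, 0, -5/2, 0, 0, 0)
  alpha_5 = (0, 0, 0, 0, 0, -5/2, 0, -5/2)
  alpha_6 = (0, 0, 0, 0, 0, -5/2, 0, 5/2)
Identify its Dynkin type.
type E_6

Compute the Cartan integers a_ij = 2(alpha_i, alpha_j)/(alpha_j, alpha_j); the resulting 6x6 Cartan matrix is
[[2, 0, 0, -1, -1, -1], [0, 2, 0, -1, 0, 0], [0, 0, 2, 0, 0, -1], [-1, -1, 0, 2, 0, 0], [-1, 0, 0, 0, 2, 0], [-1, 0, -1, 0, 0, 2]].
All simple roots have the same length, so the diagram is simply laced. The associated Dynkin diagram is a chain of 5 nodes with one extra node attached to the third node from one end (E_6), so the type is E_6.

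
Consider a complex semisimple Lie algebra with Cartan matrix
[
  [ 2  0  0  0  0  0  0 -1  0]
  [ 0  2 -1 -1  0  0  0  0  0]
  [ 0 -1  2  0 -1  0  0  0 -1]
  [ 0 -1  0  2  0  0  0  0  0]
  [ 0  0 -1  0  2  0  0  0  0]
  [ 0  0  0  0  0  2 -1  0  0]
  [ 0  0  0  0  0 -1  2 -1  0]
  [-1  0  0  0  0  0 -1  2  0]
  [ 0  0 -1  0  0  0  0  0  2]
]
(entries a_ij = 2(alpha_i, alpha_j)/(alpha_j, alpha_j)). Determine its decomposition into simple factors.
A_4 ⊕ D_5

The diagram associated to this matrix has two connected components: the simple roots {alpha_1, alpha_6, alpha_7, alpha_8} form a chain of 4 nodes with single edges (A_4), and {alpha_2, alpha_3, alpha_4, alpha_5, alpha_9} form a chain of 3 nodes with a fork of two nodes at one end (D_5). A semisimple Lie algebra decomposes uniquely as the direct sum of simple ideals, one per connected component of its Dynkin diagram, so g ≅ A_4 ⊕ D_5 (dimension 24 + 45 = 69).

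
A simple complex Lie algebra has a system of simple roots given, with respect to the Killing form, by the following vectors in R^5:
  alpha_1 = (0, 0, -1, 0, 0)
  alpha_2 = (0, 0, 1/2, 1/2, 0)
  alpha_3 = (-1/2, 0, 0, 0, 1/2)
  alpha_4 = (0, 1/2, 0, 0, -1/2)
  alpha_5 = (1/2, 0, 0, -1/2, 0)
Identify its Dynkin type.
C_5 (sp(10))

Compute the Cartan integers a_ij = 2(alpha_i, alpha_j)/(alpha_j, alpha_j); the resulting 5x5 Cartan matrix is
[[2, -2, 0, 0, 0], [-1, 2, 0, 0, -1], [0, 0, 2, -1, -1], [0, 0, -1, 2, 0], [0, -1, -1, 0, 2]].
The roots have two lengths (squared-length ratio 2:1); the short ones are alpha_{2,3,4,5}. The associated Dynkin diagram is a chain of 5 nodes with a double edge at one end; the terminal node there is the unique long simple root (C_5), so the type is C_5 (the algebra sp(10)).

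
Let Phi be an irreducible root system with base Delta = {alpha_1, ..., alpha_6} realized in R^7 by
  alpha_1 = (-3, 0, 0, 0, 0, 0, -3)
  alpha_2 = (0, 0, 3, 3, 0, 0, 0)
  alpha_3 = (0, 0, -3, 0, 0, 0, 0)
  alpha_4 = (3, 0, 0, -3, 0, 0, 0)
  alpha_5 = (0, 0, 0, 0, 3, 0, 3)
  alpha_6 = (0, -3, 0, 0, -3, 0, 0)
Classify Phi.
Compute the Cartan integers a_ij = 2(alpha_i, alpha_j)/(alpha_j, alpha_j); the resulting 6x6 Cartan matrix is
[[2, 0, 0, -1, -1, 0], [0, 2, -2, -1, 0, 0], [0, -1, 2, 0, 0, 0], [-1, -1, 0, 2, 0, 0], [-1, 0, 0, 0, 2, -1], [0, 0, 0, 0, -1, 2]].
The roots have two lengths (squared-length ratio 2:1); the short ones are alpha_{3}. The associated Dynkin diagram is a chain of 6 nodes with a double edge at one end; the terminal node there is the unique short simple root (B_6), so the type is B_6 (the algebra so(13)).

B_6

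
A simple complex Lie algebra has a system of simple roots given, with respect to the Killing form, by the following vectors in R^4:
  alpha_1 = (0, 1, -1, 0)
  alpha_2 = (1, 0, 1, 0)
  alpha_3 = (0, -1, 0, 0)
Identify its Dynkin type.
Compute the Cartan integers a_ij = 2(alpha_i, alpha_j)/(alpha_j, alpha_j); the resulting 3x3 Cartan matrix is
[[2, -1, -2], [-1, 2, 0], [-1, 0, 2]].
The roots have two lengths (squared-length ratio 2:1); the short ones are alpha_{3}. The associated Dynkin diagram is a chain of 3 nodes with a double edge at one end; the terminal node there is the unique short simple root (B_3), so the type is B_3 (the algebra so(7)).

B3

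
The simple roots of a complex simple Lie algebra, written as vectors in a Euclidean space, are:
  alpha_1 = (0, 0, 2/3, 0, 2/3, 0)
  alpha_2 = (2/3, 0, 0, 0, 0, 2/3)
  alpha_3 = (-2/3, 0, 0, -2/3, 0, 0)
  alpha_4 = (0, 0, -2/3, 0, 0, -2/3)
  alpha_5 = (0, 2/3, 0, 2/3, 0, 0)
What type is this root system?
Compute the Cartan integers a_ij = 2(alpha_i, alpha_j)/(alpha_j, alpha_j); the resulting 5x5 Cartan matrix is
[[2, 0, 0, -1, 0], [0, 2, -1, -1, 0], [0, -1, 2, 0, -1], [-1, -1, 0, 2, 0], [0, 0, -1, 0, 2]].
All simple roots have the same length, so the diagram is simply laced. The associated Dynkin diagram is a chain of 5 nodes with single edges (A_5), so the type is A_5 (the algebra sl(6)).

A_5 (sl(6))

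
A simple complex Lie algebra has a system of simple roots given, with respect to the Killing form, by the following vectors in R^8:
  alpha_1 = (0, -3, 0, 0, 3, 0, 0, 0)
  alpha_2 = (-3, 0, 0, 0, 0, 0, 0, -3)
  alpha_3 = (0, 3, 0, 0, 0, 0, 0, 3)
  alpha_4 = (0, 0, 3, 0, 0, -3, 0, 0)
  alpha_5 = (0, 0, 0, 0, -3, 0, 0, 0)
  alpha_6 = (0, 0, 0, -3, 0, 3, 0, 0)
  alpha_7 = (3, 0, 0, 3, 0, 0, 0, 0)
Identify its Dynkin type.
Compute the Cartan integers a_ij = 2(alpha_i, alpha_j)/(alpha_j, alpha_j); the resulting 7x7 Cartan matrix is
[[2, 0, -1, 0, -2, 0, 0], [0, 2, -1, 0, 0, 0, -1], [-1, -1, 2, 0, 0, 0, 0], [0, 0, 0, 2, 0, -1, 0], [-1, 0, 0, 0, 2, 0, 0], [0, 0, 0, -1, 0, 2, -1], [0, -1, 0, 0, 0, -1, 2]].
The roots have two lengths (squared-length ratio 2:1); the short ones are alpha_{5}. The associated Dynkin diagram is a chain of 7 nodes with a double edge at one end; the terminal node there is the unique short simple root (B_7), so the type is B_7 (the algebra so(15)).

B_7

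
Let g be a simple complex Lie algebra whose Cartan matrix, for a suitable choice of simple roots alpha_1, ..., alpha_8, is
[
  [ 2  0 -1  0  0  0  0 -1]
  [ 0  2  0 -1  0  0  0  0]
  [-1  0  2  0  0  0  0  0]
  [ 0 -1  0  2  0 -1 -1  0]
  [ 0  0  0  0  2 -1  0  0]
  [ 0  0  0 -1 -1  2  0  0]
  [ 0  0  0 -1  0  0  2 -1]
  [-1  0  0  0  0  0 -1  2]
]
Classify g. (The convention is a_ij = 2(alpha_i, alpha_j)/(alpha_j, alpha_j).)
The matrix has rank 8 with 2's on the diagonal. Reading the off-diagonal entries as Dynkin edges (a single edge where a_ij = a_ji = -1; a double or triple edge where a_ij * a_ji = 2 or 3), the diagram is a chain of 7 nodes with one extra node attached to the third node from one end (E_8). One simple-root ordering that puts it in standard form is (alpha_5, alpha_2, alpha_6, alpha_4, alpha_7, alpha_8, alpha_1, alpha_3). So the algebra is type E_8.

type E_8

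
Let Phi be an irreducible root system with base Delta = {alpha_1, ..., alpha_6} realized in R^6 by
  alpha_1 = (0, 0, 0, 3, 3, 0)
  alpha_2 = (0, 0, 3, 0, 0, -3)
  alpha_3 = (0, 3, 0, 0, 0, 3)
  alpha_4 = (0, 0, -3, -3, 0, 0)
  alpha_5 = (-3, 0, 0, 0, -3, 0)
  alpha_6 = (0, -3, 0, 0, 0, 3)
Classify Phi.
Compute the Cartan integers a_ij = 2(alpha_i, alpha_j)/(alpha_j, alpha_j); the resulting 6x6 Cartan matrix is
[[2, 0, 0, -1, -1, 0], [0, 2, -1, -1, 0, -1], [0, -1, 2, 0, 0, 0], [-1, -1, 0, 2, 0, 0], [-1, 0, 0, 0, 2, 0], [0, -1, 0, 0, 0, 2]].
All simple roots have the same length, so the diagram is simply laced. The associated Dynkin diagram is a chain of 4 nodes with a fork of two nodes at one end (D_6), so the type is D_6 (the algebra so(12)).

D_6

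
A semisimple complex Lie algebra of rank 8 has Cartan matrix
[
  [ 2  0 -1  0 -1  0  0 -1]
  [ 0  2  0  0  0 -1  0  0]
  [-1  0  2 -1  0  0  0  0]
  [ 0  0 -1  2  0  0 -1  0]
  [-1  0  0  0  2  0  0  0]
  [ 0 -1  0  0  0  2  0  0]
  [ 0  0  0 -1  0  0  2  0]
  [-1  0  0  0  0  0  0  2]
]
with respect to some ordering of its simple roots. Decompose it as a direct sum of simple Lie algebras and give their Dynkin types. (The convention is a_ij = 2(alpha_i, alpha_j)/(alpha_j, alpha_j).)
The diagram associated to this matrix has two connected components: the simple roots {alpha_2, alpha_6} form a chain of 2 nodes with single edges (A_2), and {alpha_1, alpha_3, alpha_4, alpha_5, alpha_7, alpha_8} form a chain of 4 nodes with a fork of two nodes at one end (D_6). A semisimple Lie algebra decomposes uniquely as the direct sum of simple ideals, one per connected component of its Dynkin diagram, so g ≅ A_2 ⊕ D_6 (dimension 8 + 66 = 74).

A2 + D6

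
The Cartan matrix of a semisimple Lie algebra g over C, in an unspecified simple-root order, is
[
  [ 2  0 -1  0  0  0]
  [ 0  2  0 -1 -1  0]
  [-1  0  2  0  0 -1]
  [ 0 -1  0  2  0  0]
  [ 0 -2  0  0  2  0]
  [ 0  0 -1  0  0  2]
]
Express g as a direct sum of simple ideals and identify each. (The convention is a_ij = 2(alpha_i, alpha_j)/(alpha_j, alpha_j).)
A_3 (sl(4)) ⊕ C_3 (sp(6))

The diagram associated to this matrix has two connected components: the simple roots {alpha_1, alpha_3, alpha_6} form a chain of 3 nodes with single edges (A_3), and {alpha_2, alpha_4, alpha_5} form a chain of 3 nodes with a double edge at one end; the terminal node there is the unique long simple root (C_3). A semisimple Lie algebra decomposes uniquely as the direct sum of simple ideals, one per connected component of its Dynkin diagram, so g ≅ A_3 ⊕ C_3 (dimension 15 + 21 = 36).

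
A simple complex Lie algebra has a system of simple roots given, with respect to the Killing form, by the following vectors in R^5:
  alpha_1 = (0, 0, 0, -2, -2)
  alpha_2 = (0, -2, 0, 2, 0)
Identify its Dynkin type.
A_2

Compute the Cartan integers a_ij = 2(alpha_i, alpha_j)/(alpha_j, alpha_j); the resulting 2x2 Cartan matrix is
[[2, -1], [-1, 2]].
All simple roots have the same length, so the diagram is simply laced. The associated Dynkin diagram is a chain of 2 nodes with single edges (A_2), so the type is A_2 (the algebra sl(3)).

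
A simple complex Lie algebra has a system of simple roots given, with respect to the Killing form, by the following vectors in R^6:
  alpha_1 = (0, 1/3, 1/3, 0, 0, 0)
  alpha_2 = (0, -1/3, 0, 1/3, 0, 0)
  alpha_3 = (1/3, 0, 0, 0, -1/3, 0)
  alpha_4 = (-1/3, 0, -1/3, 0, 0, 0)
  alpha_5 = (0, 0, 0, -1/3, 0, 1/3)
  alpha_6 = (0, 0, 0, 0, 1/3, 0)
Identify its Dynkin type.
B_6 (so(13))

Compute the Cartan integers a_ij = 2(alpha_i, alpha_j)/(alpha_j, alpha_j); the resulting 6x6 Cartan matrix is
[[2, -1, 0, -1, 0, 0], [-1, 2, 0, 0, -1, 0], [0, 0, 2, -1, 0, -2], [-1, 0, -1, 2, 0, 0], [0, -1, 0, 0, 2, 0], [0, 0, -1, 0, 0, 2]].
The roots have two lengths (squared-length ratio 2:1); the short ones are alpha_{6}. The associated Dynkin diagram is a chain of 6 nodes with a double edge at one end; the terminal node there is the unique short simple root (B_6), so the type is B_6 (the algebra so(13)).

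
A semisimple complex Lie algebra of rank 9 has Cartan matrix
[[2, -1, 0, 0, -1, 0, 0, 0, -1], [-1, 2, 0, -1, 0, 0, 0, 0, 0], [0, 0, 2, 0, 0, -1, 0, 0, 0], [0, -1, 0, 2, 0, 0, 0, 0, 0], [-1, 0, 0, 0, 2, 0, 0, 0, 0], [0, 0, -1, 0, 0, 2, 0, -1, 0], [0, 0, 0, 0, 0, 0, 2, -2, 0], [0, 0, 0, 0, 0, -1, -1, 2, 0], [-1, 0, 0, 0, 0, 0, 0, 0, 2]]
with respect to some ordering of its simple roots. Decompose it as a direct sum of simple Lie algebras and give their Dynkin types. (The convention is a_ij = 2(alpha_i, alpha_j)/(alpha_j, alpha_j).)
C4 ⊕ D5

The diagram associated to this matrix has two connected components: the simple roots {alpha_3, alpha_6, alpha_7, alpha_8} form a chain of 4 nodes with a double edge at one end; the terminal node there is the unique long simple root (C_4), and {alpha_1, alpha_2, alpha_4, alpha_5, alpha_9} form a chain of 3 nodes with a fork of two nodes at one end (D_5). A semisimple Lie algebra decomposes uniquely as the direct sum of simple ideals, one per connected component of its Dynkin diagram, so g ≅ C_4 ⊕ D_5 (dimension 36 + 45 = 81).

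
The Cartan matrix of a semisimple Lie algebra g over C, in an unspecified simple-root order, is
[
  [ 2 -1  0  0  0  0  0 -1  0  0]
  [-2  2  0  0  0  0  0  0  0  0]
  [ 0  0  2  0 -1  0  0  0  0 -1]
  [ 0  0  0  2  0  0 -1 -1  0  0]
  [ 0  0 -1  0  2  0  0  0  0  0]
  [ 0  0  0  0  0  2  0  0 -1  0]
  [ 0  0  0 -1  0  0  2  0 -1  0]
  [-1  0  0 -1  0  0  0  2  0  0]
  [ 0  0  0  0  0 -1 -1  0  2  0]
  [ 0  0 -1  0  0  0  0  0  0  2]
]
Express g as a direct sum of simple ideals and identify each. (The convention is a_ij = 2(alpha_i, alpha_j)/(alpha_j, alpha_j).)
A_3 (sl(4)) ⊕ C_7 (sp(14))

The diagram associated to this matrix has two connected components: the simple roots {alpha_3, alpha_5, alpha_10} form a chain of 3 nodes with single edges (A_3), and {alpha_1, alpha_2, alpha_4, alpha_6, alpha_7, alpha_8, alpha_9} form a chain of 7 nodes with a double edge at one end; the terminal node there is the unique long simple root (C_7). A semisimple Lie algebra decomposes uniquely as the direct sum of simple ideals, one per connected component of its Dynkin diagram, so g ≅ A_3 ⊕ C_7 (dimension 15 + 105 = 120).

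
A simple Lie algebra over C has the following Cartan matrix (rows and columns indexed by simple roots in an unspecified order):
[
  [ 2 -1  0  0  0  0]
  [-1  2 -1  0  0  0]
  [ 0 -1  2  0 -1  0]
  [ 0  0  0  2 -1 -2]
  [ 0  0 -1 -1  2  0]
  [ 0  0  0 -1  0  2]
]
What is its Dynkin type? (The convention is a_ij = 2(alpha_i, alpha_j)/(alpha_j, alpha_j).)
The matrix has rank 6 with 2's on the diagonal. Reading the off-diagonal entries as Dynkin edges (a single edge where a_ij = a_ji = -1; a double or triple edge where a_ij * a_ji = 2 or 3), the diagram is a chain of 6 nodes with a double edge at one end; the terminal node there is the unique short simple root (B_6). One simple-root ordering that puts it in standard form is (alpha_1, alpha_2, alpha_3, alpha_5, alpha_4, alpha_6). So the algebra is type B_6, i.e. so(13).

B6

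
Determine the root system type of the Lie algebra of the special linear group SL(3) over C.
A_2

This is sl(3), which has dimension 3^2 - 1 = 8 and rank 3 - 1 = 2 (a Cartan subalgebra is the diagonal traceless matrices). In the classification of classical Lie algebras, the special linear algebra sl(n+1) has type A_n; here n = 2, so the Dynkin diagram is a chain of 2 nodes with single edges (A_2). Hence the type is A_2.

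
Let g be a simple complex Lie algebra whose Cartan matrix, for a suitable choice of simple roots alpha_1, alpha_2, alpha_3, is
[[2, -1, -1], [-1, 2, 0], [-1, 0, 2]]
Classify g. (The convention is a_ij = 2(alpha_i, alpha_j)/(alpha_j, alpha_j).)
The matrix has rank 3 with 2's on the diagonal. Reading the off-diagonal entries as Dynkin edges (a single edge where a_ij = a_ji = -1; a double or triple edge where a_ij * a_ji = 2 or 3), the diagram is a chain of 3 nodes with single edges (A_3). One simple-root ordering that puts it in standard form is (alpha_3, alpha_1, alpha_2). So the algebra is type A_3, i.e. sl(4).

A3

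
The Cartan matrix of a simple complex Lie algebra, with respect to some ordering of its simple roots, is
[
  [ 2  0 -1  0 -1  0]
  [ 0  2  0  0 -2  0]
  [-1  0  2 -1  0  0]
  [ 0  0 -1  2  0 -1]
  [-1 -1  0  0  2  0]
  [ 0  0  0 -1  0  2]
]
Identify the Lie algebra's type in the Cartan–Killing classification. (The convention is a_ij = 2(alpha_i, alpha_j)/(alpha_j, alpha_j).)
The matrix has rank 6 with 2's on the diagonal. Reading the off-diagonal entries as Dynkin edges (a single edge where a_ij = a_ji = -1; a double or triple edge where a_ij * a_ji = 2 or 3), the diagram is a chain of 6 nodes with a double edge at one end; the terminal node there is the unique long simple root (C_6). One simple-root ordering that puts it in standard form is (alpha_6, alpha_4, alpha_3, alpha_1, alpha_5, alpha_2). So the algebra is type C_6, i.e. sp(12).

C_6 (sp(12))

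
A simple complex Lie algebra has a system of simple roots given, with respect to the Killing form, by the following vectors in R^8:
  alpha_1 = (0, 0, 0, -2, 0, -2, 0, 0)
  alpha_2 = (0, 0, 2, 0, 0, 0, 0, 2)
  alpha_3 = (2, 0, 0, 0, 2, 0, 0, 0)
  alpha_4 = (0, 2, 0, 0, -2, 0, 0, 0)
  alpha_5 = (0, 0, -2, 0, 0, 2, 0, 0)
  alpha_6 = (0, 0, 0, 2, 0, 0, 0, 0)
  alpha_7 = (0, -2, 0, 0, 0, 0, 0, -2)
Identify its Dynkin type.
Compute the Cartan integers a_ij = 2(alpha_i, alpha_j)/(alpha_j, alpha_j); the resulting 7x7 Cartan matrix is
[[2, 0, 0, 0, -1, -2, 0], [0, 2, 0, 0, -1, 0, -1], [0, 0, 2, -1, 0, 0, 0], [0, 0, -1, 2, 0, 0, -1], [-1, -1, 0, 0, 2, 0, 0], [-1, 0, 0, 0, 0, 2, 0], [0, -1, 0, -1, 0, 0, 2]].
The roots have two lengths (squared-length ratio 2:1); the short ones are alpha_{6}. The associated Dynkin diagram is a chain of 7 nodes with a double edge at one end; the terminal node there is the unique short simple root (B_7), so the type is B_7 (the algebra so(15)).

B_7 (so(15))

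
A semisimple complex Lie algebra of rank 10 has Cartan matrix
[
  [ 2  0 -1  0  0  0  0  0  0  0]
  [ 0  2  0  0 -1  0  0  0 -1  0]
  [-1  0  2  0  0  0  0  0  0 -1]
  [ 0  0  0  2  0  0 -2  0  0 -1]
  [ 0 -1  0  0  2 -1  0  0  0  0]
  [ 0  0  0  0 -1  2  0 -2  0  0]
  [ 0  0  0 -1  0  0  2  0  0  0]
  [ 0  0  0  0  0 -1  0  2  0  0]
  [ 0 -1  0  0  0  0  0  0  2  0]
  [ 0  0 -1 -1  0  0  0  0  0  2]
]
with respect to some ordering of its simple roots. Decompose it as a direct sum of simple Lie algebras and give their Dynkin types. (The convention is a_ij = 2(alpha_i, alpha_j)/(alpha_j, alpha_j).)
B_5 (so(11)) ⊕ B_5 (so(11))

The diagram associated to this matrix has two connected components: the simple roots {alpha_1, alpha_3, alpha_4, alpha_7, alpha_10} form a chain of 5 nodes with a double edge at one end; the terminal node there is the unique short simple root (B_5), and {alpha_2, alpha_5, alpha_6, alpha_8, alpha_9} form a chain of 5 nodes with a double edge at one end; the terminal node there is the unique short simple root (B_5). A semisimple Lie algebra decomposes uniquely as the direct sum of simple ideals, one per connected component of its Dynkin diagram, so g ≅ B_5 ⊕ B_5 (dimension 55 + 55 = 110).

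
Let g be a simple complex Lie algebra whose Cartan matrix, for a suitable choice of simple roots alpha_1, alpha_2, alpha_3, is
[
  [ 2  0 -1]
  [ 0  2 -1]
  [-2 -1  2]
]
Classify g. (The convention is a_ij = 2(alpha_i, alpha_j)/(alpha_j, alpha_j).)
B_3

The matrix has rank 3 with 2's on the diagonal. Reading the off-diagonal entries as Dynkin edges (a single edge where a_ij = a_ji = -1; a double or triple edge where a_ij * a_ji = 2 or 3), the diagram is a chain of 3 nodes with a double edge at one end; the terminal node there is the unique short simple root (B_3). One simple-root ordering that puts it in standard form is (alpha_2, alpha_3, alpha_1). So the algebra is type B_3, i.e. so(7).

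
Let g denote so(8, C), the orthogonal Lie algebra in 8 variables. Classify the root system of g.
D_4

This is so(8) with 8 even, which has dimension 8(8-1)/2 = 28 and rank 8/2 = 4. In the classification of classical Lie algebras, the orthogonal algebra so(2n) in an even number of variables has type D_n; here n = 4, so the Dynkin diagram is a chain of 2 nodes with a fork of two nodes at one end (D_4). Hence the type is D_4.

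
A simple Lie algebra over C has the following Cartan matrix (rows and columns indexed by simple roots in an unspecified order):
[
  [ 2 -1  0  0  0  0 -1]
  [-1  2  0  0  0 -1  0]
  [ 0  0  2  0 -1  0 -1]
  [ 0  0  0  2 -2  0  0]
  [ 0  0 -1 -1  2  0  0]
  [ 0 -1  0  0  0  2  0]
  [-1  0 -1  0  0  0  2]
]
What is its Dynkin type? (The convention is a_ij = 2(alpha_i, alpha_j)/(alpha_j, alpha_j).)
The matrix has rank 7 with 2's on the diagonal. Reading the off-diagonal entries as Dynkin edges (a single edge where a_ij = a_ji = -1; a double or triple edge where a_ij * a_ji = 2 or 3), the diagram is a chain of 7 nodes with a double edge at one end; the terminal node there is the unique long simple root (C_7). One simple-root ordering that puts it in standard form is (alpha_6, alpha_2, alpha_1, alpha_7, alpha_3, alpha_5, alpha_4). So the algebra is type C_7, i.e. sp(14).

C_7 (sp(14))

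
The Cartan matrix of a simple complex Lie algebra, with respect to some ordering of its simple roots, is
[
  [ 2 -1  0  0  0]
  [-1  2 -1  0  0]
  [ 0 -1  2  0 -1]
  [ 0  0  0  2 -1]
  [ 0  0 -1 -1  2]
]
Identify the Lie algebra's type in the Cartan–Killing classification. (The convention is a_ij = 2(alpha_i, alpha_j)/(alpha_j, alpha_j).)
The matrix has rank 5 with 2's on the diagonal. Reading the off-diagonal entries as Dynkin edges (a single edge where a_ij = a_ji = -1; a double or triple edge where a_ij * a_ji = 2 or 3), the diagram is a chain of 5 nodes with single edges (A_5). One simple-root ordering that puts it in standard form is (alpha_1, alpha_2, alpha_3, alpha_5, alpha_4). So the algebra is type A_5, i.e. sl(6).

type A_5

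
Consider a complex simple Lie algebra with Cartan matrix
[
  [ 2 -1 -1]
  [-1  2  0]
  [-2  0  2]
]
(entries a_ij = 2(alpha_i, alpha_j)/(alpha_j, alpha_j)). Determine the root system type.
The matrix has rank 3 with 2's on the diagonal. Reading the off-diagonal entries as Dynkin edges (a single edge where a_ij = a_ji = -1; a double or triple edge where a_ij * a_ji = 2 or 3), the diagram is a chain of 3 nodes with a double edge at one end; the terminal node there is the unique long simple root (C_3). One simple-root ordering that puts it in standard form is (alpha_2, alpha_1, alpha_3). So the algebra is type C_3, i.e. sp(6).

type C_3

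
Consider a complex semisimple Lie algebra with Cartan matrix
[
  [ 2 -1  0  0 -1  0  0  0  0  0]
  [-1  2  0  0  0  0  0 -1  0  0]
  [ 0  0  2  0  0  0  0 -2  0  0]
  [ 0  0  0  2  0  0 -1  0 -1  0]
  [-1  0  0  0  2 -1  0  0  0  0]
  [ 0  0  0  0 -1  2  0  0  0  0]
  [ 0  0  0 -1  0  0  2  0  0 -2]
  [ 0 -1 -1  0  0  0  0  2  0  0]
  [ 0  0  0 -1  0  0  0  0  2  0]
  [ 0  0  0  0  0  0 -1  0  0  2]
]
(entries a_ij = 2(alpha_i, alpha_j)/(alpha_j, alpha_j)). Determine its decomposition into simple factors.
The diagram associated to this matrix has two connected components: the simple roots {alpha_4, alpha_7, alpha_9, alpha_10} form a chain of 4 nodes with a double edge at one end; the terminal node there is the unique short simple root (B_4), and {alpha_1, alpha_2, alpha_3, alpha_5, alpha_6, alpha_8} form a chain of 6 nodes with a double edge at one end; the terminal node there is the unique long simple root (C_6). A semisimple Lie algebra decomposes uniquely as the direct sum of simple ideals, one per connected component of its Dynkin diagram, so g ≅ B_4 ⊕ C_6 (dimension 36 + 78 = 114).

type B_4 ⊕ type C_6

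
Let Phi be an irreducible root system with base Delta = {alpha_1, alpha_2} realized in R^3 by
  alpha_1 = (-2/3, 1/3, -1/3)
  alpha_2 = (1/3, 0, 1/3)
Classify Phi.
G2

Compute the Cartan integers a_ij = 2(alpha_i, alpha_j)/(alpha_j, alpha_j); the resulting 2x2 Cartan matrix is
[[2, -3], [-1, 2]].
The roots have two lengths (squared-length ratio 3:1); the short ones are alpha_{2}. The associated Dynkin diagram is two nodes joined by a triple edge (G_2), so the type is G_2.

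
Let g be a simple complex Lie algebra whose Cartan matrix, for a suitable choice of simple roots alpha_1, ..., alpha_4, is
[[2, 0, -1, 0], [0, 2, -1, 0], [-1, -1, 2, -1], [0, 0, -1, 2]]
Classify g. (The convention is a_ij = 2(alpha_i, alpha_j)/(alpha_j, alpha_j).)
D_4 (so(8))

The matrix has rank 4 with 2's on the diagonal. Reading the off-diagonal entries as Dynkin edges (a single edge where a_ij = a_ji = -1; a double or triple edge where a_ij * a_ji = 2 or 3), the diagram is a chain of 2 nodes with a fork of two nodes at one end (D_4). One simple-root ordering that puts it in standard form is (alpha_2, alpha_3, alpha_1, alpha_4). So the algebra is type D_4, i.e. so(8).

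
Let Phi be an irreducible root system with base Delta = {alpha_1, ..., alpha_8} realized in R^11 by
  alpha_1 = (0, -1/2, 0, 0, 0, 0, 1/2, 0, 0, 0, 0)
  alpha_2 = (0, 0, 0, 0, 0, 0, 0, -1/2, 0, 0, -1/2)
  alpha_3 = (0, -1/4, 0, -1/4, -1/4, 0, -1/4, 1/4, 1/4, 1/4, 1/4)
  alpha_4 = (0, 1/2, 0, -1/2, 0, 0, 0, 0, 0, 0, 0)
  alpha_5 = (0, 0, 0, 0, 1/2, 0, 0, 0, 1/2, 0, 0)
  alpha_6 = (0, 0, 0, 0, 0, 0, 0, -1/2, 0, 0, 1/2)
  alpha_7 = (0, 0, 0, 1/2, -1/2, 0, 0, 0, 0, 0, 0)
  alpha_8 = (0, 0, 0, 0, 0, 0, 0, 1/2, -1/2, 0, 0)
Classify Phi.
Compute the Cartan integers a_ij = 2(alpha_i, alpha_j)/(alpha_j, alpha_j); the resulting 8x8 Cartan matrix is
[[2, 0, 0, -1, 0, 0, 0, 0], [0, 2, -1, 0, 0, 0, 0, -1], [0, -1, 2, 0, 0, 0, 0, 0], [-1, 0, 0, 2, 0, 0, -1, 0], [0, 0, 0, 0, 2, 0, -1, -1], [0, 0, 0, 0, 0, 2, 0, -1], [0, 0, 0, -1, -1, 0, 2, 0], [0, -1, 0, 0, -1, -1, 0, 2]].
All simple roots have the same length, so the diagram is simply laced. The associated Dynkin diagram is a chain of 7 nodes with one extra node attached to the third node from one end (E_8), so the type is E_8.

type E_8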